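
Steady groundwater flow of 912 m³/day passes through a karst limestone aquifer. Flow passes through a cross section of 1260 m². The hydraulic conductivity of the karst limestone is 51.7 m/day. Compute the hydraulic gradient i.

From Q = K·A·i, i = Q / (K·A) = 912 / (51.70 × 1260) = 0.01400.

0.0140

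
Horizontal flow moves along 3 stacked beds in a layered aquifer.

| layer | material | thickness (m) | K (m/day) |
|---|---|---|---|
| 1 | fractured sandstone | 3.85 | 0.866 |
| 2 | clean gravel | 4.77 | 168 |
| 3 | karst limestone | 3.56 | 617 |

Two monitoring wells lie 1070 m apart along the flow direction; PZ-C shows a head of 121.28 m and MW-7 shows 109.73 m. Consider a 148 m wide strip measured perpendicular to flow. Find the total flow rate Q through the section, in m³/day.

4790

Flow is parallel to layering, so each bed carries its own Darcy discharge and the transmissivities add.
Σ(K_i·b_i) = 0.866×3.85 + 168×4.77 + 617×3.56 = 3001 m²/day.
Hydraulic gradient i = (121.28 − 109.73) / 1070 = 11.55 / 1070 = 0.01079.
Q = Σ(K_i·b_i) · W · i = 3001 × 148 × 0.01079 = 4795 m³/day.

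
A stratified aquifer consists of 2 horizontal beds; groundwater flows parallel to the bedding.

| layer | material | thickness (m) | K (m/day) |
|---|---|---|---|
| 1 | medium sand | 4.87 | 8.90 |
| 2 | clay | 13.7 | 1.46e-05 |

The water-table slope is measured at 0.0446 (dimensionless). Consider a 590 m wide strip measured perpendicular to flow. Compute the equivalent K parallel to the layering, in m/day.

Flow is parallel to layering, so each bed carries its own Darcy discharge and the transmissivities add.
Σ(K_i·b_i) = 8.90×4.87 + 1.46e-05×13.7 = 43.34 m²/day.
Total thickness b = 18.57 m, so K_eq = Σ(K_i·b_i)/b = 2.334 m/day.

2.33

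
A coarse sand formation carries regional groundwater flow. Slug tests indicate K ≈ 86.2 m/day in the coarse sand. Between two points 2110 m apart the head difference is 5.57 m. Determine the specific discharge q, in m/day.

Hydraulic gradient i = Δh / L = 5.57 / 2110 = 0.002640.
Specific discharge q = K · i = 86.20 × 0.002640 = 0.2276 m/day.

0.228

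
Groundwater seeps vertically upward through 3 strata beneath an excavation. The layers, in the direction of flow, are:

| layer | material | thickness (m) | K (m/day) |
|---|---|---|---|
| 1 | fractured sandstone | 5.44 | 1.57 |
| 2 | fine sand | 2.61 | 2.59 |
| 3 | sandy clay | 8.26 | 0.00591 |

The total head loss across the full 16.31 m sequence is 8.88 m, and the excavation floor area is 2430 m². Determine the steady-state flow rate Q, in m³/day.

15.4

Flow is perpendicular to layering, so the layers act in series and the equivalent K is the thickness-weighted harmonic mean.
Total thickness L = 5.44 + 2.61 + 8.26 = 16.31 m.
Σ(b_i/K_i) = 5.44/1.57 + 2.61/2.59 + 8.26/0.00591 = 1402 d.
K_eq = L / Σ(b_i/K_i) = 16.31 / 1402 = 0.01163 m/day.
Q = K_eq · A · (Δh/L) = 0.01163 × 2430 × (8.88/16.31) = 15.39 m³/day.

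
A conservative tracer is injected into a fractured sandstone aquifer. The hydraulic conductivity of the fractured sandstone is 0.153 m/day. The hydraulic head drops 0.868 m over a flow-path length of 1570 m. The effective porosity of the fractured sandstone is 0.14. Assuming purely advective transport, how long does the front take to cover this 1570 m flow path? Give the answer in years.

7110

Hydraulic gradient i = Δh / L = 0.868 / 1570 = 0.0005529.
Darcy flux q = K · i = 0.1530 × 0.0005529 = 8.459e-05 m/day.
Seepage velocity v = q / n_e = 8.459e-05 / 0.14 = 0.0006042 m/day.
Travel time t = L / v = 1570 / 0.0006042 = 2.598e+06 days = 7114 years.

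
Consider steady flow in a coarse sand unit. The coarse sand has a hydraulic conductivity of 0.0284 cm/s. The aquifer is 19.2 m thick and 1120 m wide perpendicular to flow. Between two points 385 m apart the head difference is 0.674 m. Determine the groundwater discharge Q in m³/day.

924

Convert K: 0.0284 cm/s × 864 = 24.54 m/day.
Cross-sectional area A = 1120 × 19.2 = 21504 m².
Hydraulic gradient i = Δh / L = 0.674 / 385 = 0.001751.
Darcy's law: Q = K · A · i = 24.54 × 21504 × 0.001751 = 923.7 m³/day.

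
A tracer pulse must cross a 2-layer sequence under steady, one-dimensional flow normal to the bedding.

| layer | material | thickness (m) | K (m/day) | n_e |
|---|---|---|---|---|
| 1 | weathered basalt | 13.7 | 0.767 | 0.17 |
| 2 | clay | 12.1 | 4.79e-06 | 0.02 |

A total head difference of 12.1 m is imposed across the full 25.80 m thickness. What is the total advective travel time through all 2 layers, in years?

With flow normal to the layers, continuity requires the same specific discharge q through every layer.
Σ(b_i/K_i) = 13.7/0.767 + 12.1/4.79e-06 = 2.526e+06 d.
q = Δh / Σ(b_i/K_i) = 12.1 / 2.526e+06 = 4.790e-06 m/day.
In each layer the seepage velocity is v_i = q/n_i, so the layer transit time is t_i = b_i·n_i / q:
  layer 1 (weathered basalt): t_1 = 13.7 × 0.17 / 4.790e-06 = 4.862e+05 d
  layer 2 (clay): t_2 = 12.1 × 0.02 / 4.790e-06 = 50522 d
Total t = Σ t_i = 5.367e+05 days = 1470 years.

1470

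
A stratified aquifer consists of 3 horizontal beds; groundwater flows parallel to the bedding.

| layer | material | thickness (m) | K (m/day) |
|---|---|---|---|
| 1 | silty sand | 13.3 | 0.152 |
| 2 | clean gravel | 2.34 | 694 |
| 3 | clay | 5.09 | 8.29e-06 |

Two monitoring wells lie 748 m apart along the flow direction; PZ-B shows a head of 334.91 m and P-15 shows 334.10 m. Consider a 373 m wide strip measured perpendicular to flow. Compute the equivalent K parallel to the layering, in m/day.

78.4

Flow is parallel to layering, so each bed carries its own Darcy discharge and the transmissivities add.
Σ(K_i·b_i) = 0.152×13.3 + 694×2.34 + 8.29e-06×5.09 = 1626 m²/day.
Total thickness b = 20.73 m, so K_eq = Σ(K_i·b_i)/b = 78.44 m/day.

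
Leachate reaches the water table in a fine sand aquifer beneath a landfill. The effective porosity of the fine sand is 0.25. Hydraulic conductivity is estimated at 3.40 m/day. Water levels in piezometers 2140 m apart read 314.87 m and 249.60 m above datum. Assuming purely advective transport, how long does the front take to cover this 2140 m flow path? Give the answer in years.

14.1

Hydraulic gradient i = (314.87 − 249.60) / 2140 = 65.27 / 2140 = 0.03050.
Darcy flux q = K · i = 3.400 × 0.03050 = 0.1037 m/day.
Seepage velocity v = q / n_e = 0.1037 / 0.25 = 0.4148 m/day.
Travel time t = L / v = 2140 / 0.4148 = 5159 days = 14.12 years.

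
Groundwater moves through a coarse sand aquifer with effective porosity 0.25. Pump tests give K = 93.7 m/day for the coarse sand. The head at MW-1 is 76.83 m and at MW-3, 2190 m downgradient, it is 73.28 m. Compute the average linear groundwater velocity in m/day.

Hydraulic gradient i = (76.83 − 73.28) / 2190 = 3.55 / 2190 = 0.001621.
Darcy flux q = K · i = 93.70 × 0.001621 = 0.1519 m/day.
Seepage velocity v = q / n_e = 0.1519 / 0.25 = 0.6076 m/day.

0.608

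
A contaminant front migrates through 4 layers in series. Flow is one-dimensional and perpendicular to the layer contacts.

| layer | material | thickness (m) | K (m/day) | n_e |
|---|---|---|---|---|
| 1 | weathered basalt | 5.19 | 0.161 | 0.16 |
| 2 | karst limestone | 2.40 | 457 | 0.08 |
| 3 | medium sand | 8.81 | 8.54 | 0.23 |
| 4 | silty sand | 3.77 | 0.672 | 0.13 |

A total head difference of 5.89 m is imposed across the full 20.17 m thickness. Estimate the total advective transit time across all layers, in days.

23.4

With flow normal to the layers, continuity requires the same specific discharge q through every layer.
Σ(b_i/K_i) = 5.19/0.161 + 2.40/457 + 8.81/8.54 + 3.77/0.672 = 38.88 d.
q = Δh / Σ(b_i/K_i) = 5.89 / 38.88 = 0.1515 m/day.
In each layer the seepage velocity is v_i = q/n_i, so the layer transit time is t_i = b_i·n_i / q:
  layer 1 (weathered basalt): t_1 = 5.19 × 0.16 / 0.1515 = 5.482 d
  layer 2 (karst limestone): t_2 = 2.40 × 0.08 / 0.1515 = 1.267 d
  layer 3 (medium sand): t_3 = 8.81 × 0.23 / 0.1515 = 13.38 d
  layer 4 (silty sand): t_4 = 3.77 × 0.13 / 0.1515 = 3.235 d
Total t = Σ t_i = 23.36 days.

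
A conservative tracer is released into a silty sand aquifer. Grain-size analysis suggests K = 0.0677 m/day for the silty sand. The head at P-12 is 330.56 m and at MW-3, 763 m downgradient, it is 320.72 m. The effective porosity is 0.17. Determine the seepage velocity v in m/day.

0.00514

Hydraulic gradient i = (330.56 − 320.72) / 763 = 9.84 / 763 = 0.01290.
Darcy flux q = K · i = 0.06770 × 0.01290 = 0.0008731 m/day.
Seepage velocity v = q / n_e = 0.0008731 / 0.17 = 0.005136 m/day.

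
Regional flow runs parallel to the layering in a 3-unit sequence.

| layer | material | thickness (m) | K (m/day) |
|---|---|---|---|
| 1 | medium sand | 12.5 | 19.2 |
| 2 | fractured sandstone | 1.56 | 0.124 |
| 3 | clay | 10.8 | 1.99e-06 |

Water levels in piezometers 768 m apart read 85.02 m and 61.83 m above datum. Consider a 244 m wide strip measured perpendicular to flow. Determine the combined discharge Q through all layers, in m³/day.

1770

Flow is parallel to layering, so each bed carries its own Darcy discharge and the transmissivities add.
Σ(K_i·b_i) = 19.2×12.5 + 0.124×1.56 + 1.99e-06×10.8 = 240.2 m²/day.
Hydraulic gradient i = (85.02 − 61.83) / 768 = 23.19 / 768 = 0.03020.
Q = Σ(K_i·b_i) · W · i = 240.2 × 244 × 0.03020 = 1770 m³/day.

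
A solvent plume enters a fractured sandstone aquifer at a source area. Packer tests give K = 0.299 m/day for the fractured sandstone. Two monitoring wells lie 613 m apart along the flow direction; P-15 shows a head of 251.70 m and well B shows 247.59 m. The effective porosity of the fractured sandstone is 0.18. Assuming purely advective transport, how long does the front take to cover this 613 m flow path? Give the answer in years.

151

Hydraulic gradient i = (251.70 − 247.59) / 613 = 4.11 / 613 = 0.006705.
Darcy flux q = K · i = 0.2990 × 0.006705 = 0.002005 m/day.
Seepage velocity v = q / n_e = 0.002005 / 0.18 = 0.01114 m/day.
Travel time t = L / v = 613 / 0.01114 = 55040 days = 150.7 years.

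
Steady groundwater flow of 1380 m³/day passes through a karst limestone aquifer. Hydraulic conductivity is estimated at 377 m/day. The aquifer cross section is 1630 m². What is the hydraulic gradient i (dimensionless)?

From Q = K·A·i, i = Q / (K·A) = 1380 / (377.0 × 1630) = 0.002246.

0.00225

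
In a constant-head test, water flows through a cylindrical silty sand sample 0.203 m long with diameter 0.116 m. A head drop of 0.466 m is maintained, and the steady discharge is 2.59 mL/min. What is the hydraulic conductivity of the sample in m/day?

Cross-sectional area A = π·(d/2)² = π × (0.116/2)² = 0.01057 m².
Convert discharge: 2.59 mL/min = 4.317e-08 m³/s.
Darcy's law rearranged: K = Q·L / (A·Δh) = 4.317e-08 × 0.203 / (0.01057 × 0.466) = 1.779e-06 m/s = 0.1537 m/day.

0.154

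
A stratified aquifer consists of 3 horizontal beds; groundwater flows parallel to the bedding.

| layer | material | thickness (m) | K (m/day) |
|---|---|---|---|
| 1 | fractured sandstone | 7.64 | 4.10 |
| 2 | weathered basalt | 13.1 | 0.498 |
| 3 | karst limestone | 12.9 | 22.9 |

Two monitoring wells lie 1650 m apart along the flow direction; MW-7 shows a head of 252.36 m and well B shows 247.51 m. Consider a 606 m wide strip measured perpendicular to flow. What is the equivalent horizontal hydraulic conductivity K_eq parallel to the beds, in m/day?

9.91

Flow is parallel to layering, so each bed carries its own Darcy discharge and the transmissivities add.
Σ(K_i·b_i) = 4.10×7.64 + 0.498×13.1 + 22.9×12.9 = 333.3 m²/day.
Total thickness b = 33.64 m, so K_eq = Σ(K_i·b_i)/b = 9.907 m/day.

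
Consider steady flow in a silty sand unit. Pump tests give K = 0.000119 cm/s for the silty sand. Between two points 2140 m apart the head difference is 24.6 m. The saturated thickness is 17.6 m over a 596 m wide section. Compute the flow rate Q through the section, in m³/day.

12.4

Convert K: 0.000119 cm/s × 864 = 0.1028 m/day.
Cross-sectional area A = 596 × 17.6 = 10490 m².
Hydraulic gradient i = Δh / L = 24.6 / 2140 = 0.01150.
Darcy's law: Q = K · A · i = 0.1028 × 10490 × 0.01150 = 12.40 m³/day.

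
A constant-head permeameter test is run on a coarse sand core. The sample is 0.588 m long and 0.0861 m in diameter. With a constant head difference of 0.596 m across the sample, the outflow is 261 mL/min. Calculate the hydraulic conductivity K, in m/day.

63.7

Cross-sectional area A = π·(d/2)² = π × (0.0861/2)² = 0.005822 m².
Convert discharge: 261 mL/min = 4.350e-06 m³/s.
Darcy's law rearranged: K = Q·L / (A·Δh) = 4.350e-06 × 0.588 / (0.005822 × 0.596) = 0.0007371 m/s = 63.69 m/day.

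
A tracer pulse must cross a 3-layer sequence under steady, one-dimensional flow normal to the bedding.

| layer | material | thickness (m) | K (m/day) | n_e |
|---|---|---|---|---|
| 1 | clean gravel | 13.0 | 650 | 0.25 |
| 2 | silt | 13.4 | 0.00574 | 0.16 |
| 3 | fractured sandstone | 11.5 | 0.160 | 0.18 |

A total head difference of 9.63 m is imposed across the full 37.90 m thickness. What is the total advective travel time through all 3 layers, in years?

With flow normal to the layers, continuity requires the same specific discharge q through every layer.
Σ(b_i/K_i) = 13.0/650 + 13.4/0.00574 + 11.5/0.160 = 2406 d.
q = Δh / Σ(b_i/K_i) = 9.63 / 2406 = 0.004002 m/day.
In each layer the seepage velocity is v_i = q/n_i, so the layer transit time is t_i = b_i·n_i / q:
  layer 1 (clean gravel): t_1 = 13.0 × 0.25 / 0.004002 = 812.1 d
  layer 2 (silt): t_2 = 13.4 × 0.16 / 0.004002 = 535.8 d
  layer 3 (fractured sandstone): t_3 = 11.5 × 0.18 / 0.004002 = 517.3 d
Total t = Σ t_i = 1865 days = 5.106 years.

5.11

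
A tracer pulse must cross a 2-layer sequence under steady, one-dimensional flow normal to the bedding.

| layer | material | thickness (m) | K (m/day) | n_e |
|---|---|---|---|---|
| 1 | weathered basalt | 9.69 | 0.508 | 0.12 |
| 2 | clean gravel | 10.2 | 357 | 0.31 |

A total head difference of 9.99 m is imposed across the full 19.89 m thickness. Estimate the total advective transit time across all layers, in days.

With flow normal to the layers, continuity requires the same specific discharge q through every layer.
Σ(b_i/K_i) = 9.69/0.508 + 10.2/357 = 19.10 d.
q = Δh / Σ(b_i/K_i) = 9.99 / 19.10 = 0.5229 m/day.
In each layer the seepage velocity is v_i = q/n_i, so the layer transit time is t_i = b_i·n_i / q:
  layer 1 (weathered basalt): t_1 = 9.69 × 0.12 / 0.5229 = 2.224 d
  layer 2 (clean gravel): t_2 = 10.2 × 0.31 / 0.5229 = 6.047 d
Total t = Σ t_i = 8.270 days.

8.27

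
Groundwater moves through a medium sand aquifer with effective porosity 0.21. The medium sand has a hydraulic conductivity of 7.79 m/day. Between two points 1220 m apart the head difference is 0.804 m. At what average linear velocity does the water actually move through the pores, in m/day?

0.0244

Hydraulic gradient i = Δh / L = 0.804 / 1220 = 0.0006590.
Darcy flux q = K · i = 7.790 × 0.0006590 = 0.005134 m/day.
Seepage velocity v = q / n_e = 0.005134 / 0.21 = 0.02445 m/day.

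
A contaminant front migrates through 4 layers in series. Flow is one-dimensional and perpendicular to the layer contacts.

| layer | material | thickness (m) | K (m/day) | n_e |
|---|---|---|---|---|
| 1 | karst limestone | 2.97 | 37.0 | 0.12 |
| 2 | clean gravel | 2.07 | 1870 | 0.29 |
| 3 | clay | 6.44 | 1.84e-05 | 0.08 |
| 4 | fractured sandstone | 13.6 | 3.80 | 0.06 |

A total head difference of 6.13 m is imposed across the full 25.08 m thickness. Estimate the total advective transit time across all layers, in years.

358

With flow normal to the layers, continuity requires the same specific discharge q through every layer.
Σ(b_i/K_i) = 2.97/37.0 + 2.07/1870 + 6.44/1.84e-05 + 13.6/3.80 = 3.500e+05 d.
q = Δh / Σ(b_i/K_i) = 6.13 / 3.500e+05 = 1.751e-05 m/day.
In each layer the seepage velocity is v_i = q/n_i, so the layer transit time is t_i = b_i·n_i / q:
  layer 1 (karst limestone): t_1 = 2.97 × 0.12 / 1.751e-05 = 20349 d
  layer 2 (clean gravel): t_2 = 2.07 × 0.29 / 1.751e-05 = 34275 d
  layer 3 (clay): t_3 = 6.44 × 0.08 / 1.751e-05 = 29416 d
  layer 4 (fractured sandstone): t_4 = 13.6 × 0.06 / 1.751e-05 = 46591 d
Total t = Σ t_i = 1.306e+05 days = 357.7 years.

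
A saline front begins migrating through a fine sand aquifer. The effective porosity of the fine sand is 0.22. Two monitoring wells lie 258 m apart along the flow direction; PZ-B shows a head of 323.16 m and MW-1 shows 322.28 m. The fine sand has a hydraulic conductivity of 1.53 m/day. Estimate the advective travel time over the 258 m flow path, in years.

29.8

Hydraulic gradient i = (323.16 − 322.28) / 258 = 0.88 / 258 = 0.003411.
Darcy flux q = K · i = 1.530 × 0.003411 = 0.005219 m/day.
Seepage velocity v = q / n_e = 0.005219 / 0.22 = 0.02372 m/day.
Travel time t = L / v = 258 / 0.02372 = 10876 days = 29.78 years.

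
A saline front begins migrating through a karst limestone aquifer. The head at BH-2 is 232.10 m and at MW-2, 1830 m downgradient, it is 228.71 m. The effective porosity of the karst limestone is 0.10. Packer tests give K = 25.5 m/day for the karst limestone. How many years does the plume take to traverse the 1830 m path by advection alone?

Hydraulic gradient i = (232.10 − 228.71) / 1830 = 3.39 / 1830 = 0.001852.
Darcy flux q = K · i = 25.50 × 0.001852 = 0.04724 m/day.
Seepage velocity v = q / n_e = 0.04724 / 0.10 = 0.4724 m/day.
Travel time t = L / v = 1830 / 0.4724 = 3874 days = 10.61 years.

10.6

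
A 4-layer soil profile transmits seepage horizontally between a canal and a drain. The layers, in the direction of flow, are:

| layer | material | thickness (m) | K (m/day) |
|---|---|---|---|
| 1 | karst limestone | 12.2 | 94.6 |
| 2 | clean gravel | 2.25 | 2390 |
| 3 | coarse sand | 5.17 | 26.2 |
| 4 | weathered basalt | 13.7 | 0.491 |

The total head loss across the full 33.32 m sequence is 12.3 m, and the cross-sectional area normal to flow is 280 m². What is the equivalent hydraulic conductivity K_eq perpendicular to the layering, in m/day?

Flow is perpendicular to layering, so the layers act in series and the equivalent K is the thickness-weighted harmonic mean.
Total thickness L = 12.2 + 2.25 + 5.17 + 13.7 = 33.32 m.
Σ(b_i/K_i) = 12.2/94.6 + 2.25/2390 + 5.17/26.2 + 13.7/0.491 = 28.23 d.
K_eq = L / Σ(b_i/K_i) = 33.32 / 28.23 = 1.180 m/day.

1.18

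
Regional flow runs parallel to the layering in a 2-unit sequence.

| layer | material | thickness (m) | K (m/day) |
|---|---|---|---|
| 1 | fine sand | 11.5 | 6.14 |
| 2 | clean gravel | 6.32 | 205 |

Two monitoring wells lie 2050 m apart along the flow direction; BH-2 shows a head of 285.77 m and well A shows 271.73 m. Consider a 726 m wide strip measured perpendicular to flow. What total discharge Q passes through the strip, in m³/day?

6790

Flow is parallel to layering, so each bed carries its own Darcy discharge and the transmissivities add.
Σ(K_i·b_i) = 6.14×11.5 + 205×6.32 = 1366 m²/day.
Hydraulic gradient i = (285.77 − 271.73) / 2050 = 14.04 / 2050 = 0.006849.
Q = Σ(K_i·b_i) · W · i = 1366 × 726 × 0.006849 = 6793 m³/day.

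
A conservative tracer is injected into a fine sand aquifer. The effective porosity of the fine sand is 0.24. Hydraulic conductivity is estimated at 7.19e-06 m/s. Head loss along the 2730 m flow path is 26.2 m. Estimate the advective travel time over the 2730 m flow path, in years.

301

Convert K: 7.19e-06 m/s × 86400 = 0.6212 m/day.
Hydraulic gradient i = Δh / L = 26.2 / 2730 = 0.009597.
Darcy flux q = K · i = 0.6212 × 0.009597 = 0.005962 m/day.
Seepage velocity v = q / n_e = 0.005962 / 0.24 = 0.02484 m/day.
Travel time t = L / v = 2730 / 0.02484 = 1.099e+05 days = 300.9 years.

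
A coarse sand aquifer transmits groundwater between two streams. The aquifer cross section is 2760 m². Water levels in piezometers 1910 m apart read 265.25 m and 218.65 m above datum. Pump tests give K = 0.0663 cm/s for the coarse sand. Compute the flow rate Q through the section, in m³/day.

Convert K: 0.0663 cm/s × 864 = 57.28 m/day.
Hydraulic gradient i = (265.25 − 218.65) / 1910 = 46.6 / 1910 = 0.02440.
Darcy's law: Q = K · A · i = 57.28 × 2760 × 0.02440 = 3857 m³/day.

3860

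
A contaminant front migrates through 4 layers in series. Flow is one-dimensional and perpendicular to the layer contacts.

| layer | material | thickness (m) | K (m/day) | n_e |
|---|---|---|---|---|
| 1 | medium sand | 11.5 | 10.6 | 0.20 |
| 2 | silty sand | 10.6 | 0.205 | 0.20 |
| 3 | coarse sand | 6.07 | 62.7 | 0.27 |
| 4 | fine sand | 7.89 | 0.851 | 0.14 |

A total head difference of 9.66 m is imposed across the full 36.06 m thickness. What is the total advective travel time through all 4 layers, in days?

With flow normal to the layers, continuity requires the same specific discharge q through every layer.
Σ(b_i/K_i) = 11.5/10.6 + 10.6/0.205 + 6.07/62.7 + 7.89/0.851 = 62.16 d.
q = Δh / Σ(b_i/K_i) = 9.66 / 62.16 = 0.1554 m/day.
In each layer the seepage velocity is v_i = q/n_i, so the layer transit time is t_i = b_i·n_i / q:
  layer 1 (medium sand): t_1 = 11.5 × 0.20 / 0.1554 = 14.80 d
  layer 2 (silty sand): t_2 = 10.6 × 0.20 / 0.1554 = 13.64 d
  layer 3 (coarse sand): t_3 = 6.07 × 0.27 / 0.1554 = 10.55 d
  layer 4 (fine sand): t_4 = 7.89 × 0.14 / 0.1554 = 7.108 d
Total t = Σ t_i = 46.10 days.

46.1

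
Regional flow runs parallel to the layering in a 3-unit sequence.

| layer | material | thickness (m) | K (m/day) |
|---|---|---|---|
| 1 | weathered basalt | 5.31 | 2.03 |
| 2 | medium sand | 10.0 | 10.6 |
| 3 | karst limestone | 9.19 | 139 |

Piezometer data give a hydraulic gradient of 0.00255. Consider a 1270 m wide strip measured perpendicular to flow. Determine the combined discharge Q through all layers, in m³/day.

4520

Flow is parallel to layering, so each bed carries its own Darcy discharge and the transmissivities add.
Σ(K_i·b_i) = 2.03×5.31 + 10.6×10.0 + 139×9.19 = 1394 m²/day.
Hydraulic gradient i = 0.00255.
Q = Σ(K_i·b_i) · W · i = 1394 × 1270 × 0.002550 = 4515 m³/day.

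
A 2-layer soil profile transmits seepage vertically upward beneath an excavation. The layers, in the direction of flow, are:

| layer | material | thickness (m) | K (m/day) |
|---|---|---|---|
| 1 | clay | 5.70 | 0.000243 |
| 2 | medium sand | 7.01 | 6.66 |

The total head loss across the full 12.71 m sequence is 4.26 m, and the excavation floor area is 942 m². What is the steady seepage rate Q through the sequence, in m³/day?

Flow is perpendicular to layering, so the layers act in series and the equivalent K is the thickness-weighted harmonic mean.
Total thickness L = 5.70 + 7.01 = 12.71 m.
Σ(b_i/K_i) = 5.70/0.000243 + 7.01/6.66 = 23458 d.
K_eq = L / Σ(b_i/K_i) = 12.71 / 23458 = 0.0005418 m/day.
Q = K_eq · A · (Δh/L) = 0.0005418 × 942 × (4.26/12.71) = 0.1711 m³/day.

0.171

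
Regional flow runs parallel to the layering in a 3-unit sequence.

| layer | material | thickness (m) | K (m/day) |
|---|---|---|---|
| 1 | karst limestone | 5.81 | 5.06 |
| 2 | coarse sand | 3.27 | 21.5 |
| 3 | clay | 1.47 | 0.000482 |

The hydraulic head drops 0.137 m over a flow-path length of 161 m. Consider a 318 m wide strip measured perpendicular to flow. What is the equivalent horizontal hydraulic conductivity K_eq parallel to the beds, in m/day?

Flow is parallel to layering, so each bed carries its own Darcy discharge and the transmissivities add.
Σ(K_i·b_i) = 5.06×5.81 + 21.5×3.27 + 0.000482×1.47 = 99.70 m²/day.
Total thickness b = 10.55 m, so K_eq = Σ(K_i·b_i)/b = 9.451 m/day.

9.45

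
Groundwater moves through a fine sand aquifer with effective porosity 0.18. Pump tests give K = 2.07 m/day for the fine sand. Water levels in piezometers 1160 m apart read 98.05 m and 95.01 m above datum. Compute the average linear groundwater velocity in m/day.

0.0301

Hydraulic gradient i = (98.05 − 95.01) / 1160 = 3.04 / 1160 = 0.002621.
Darcy flux q = K · i = 2.070 × 0.002621 = 0.005425 m/day.
Seepage velocity v = q / n_e = 0.005425 / 0.18 = 0.03014 m/day.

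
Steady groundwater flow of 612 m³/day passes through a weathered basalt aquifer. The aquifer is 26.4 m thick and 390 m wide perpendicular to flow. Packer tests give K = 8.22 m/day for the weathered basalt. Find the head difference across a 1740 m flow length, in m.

12.6

Cross-sectional area A = 390 × 26.4 = 10296 m².
From Q = K·A·i, i = Q / (K·A) = 612 / (8.220 × 10296) = 0.007231.
Head loss Δh = i · L = 0.007231 × 1740 = 12.58 m.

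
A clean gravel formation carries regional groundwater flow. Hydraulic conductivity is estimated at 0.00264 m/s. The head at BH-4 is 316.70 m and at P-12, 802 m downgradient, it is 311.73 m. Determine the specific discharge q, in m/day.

Convert K: 0.00264 m/s × 86400 = 228.1 m/day.
Hydraulic gradient i = (316.70 − 311.73) / 802 = 4.97 / 802 = 0.006197.
Specific discharge q = K · i = 228.1 × 0.006197 = 1.414 m/day.

1.41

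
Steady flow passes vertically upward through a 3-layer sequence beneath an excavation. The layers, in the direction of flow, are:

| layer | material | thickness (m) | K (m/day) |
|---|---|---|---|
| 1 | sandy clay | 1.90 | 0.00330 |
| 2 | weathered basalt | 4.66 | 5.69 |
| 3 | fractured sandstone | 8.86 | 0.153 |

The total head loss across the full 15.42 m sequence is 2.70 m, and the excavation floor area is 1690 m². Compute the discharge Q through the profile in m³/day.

Flow is perpendicular to layering, so the layers act in series and the equivalent K is the thickness-weighted harmonic mean.
Total thickness L = 1.90 + 4.66 + 8.86 = 15.42 m.
Σ(b_i/K_i) = 1.90/0.00330 + 4.66/5.69 + 8.86/0.153 = 634.5 d.
K_eq = L / Σ(b_i/K_i) = 15.42 / 634.5 = 0.02430 m/day.
Q = K_eq · A · (Δh/L) = 0.02430 × 1690 × (2.70/15.42) = 7.192 m³/day.

7.19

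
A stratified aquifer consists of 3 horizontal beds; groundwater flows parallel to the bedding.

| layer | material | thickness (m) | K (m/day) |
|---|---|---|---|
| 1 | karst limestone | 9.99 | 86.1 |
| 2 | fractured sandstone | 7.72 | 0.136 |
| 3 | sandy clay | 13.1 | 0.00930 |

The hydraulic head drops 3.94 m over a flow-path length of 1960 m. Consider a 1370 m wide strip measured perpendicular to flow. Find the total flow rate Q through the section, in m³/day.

Flow is parallel to layering, so each bed carries its own Darcy discharge and the transmissivities add.
Σ(K_i·b_i) = 86.1×9.99 + 0.136×7.72 + 0.00930×13.1 = 861.3 m²/day.
Hydraulic gradient i = Δh / L = 3.94 / 1960 = 0.002010.
Q = Σ(K_i·b_i) · W · i = 861.3 × 1370 × 0.002010 = 2372 m³/day.

2370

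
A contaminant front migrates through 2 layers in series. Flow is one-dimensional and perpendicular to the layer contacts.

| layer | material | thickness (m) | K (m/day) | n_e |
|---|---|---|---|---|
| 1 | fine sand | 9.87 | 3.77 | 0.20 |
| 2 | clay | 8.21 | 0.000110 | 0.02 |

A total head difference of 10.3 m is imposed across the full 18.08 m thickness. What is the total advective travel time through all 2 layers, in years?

42.4

With flow normal to the layers, continuity requires the same specific discharge q through every layer.
Σ(b_i/K_i) = 9.87/3.77 + 8.21/0.000110 = 74639 d.
q = Δh / Σ(b_i/K_i) = 10.3 / 74639 = 0.0001380 m/day.
In each layer the seepage velocity is v_i = q/n_i, so the layer transit time is t_i = b_i·n_i / q:
  layer 1 (fine sand): t_1 = 9.87 × 0.20 / 0.0001380 = 14305 d
  layer 2 (clay): t_2 = 8.21 × 0.02 / 0.0001380 = 1190 d
Total t = Σ t_i = 15494 days = 42.42 years.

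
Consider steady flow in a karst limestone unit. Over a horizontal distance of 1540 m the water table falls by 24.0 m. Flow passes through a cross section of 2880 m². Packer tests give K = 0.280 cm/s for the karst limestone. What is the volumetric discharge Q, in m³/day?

10900

Convert K: 0.280 cm/s × 864 = 241.9 m/day.
Hydraulic gradient i = Δh / L = 24.0 / 1540 = 0.01558.
Darcy's law: Q = K · A · i = 241.9 × 2880 × 0.01558 = 10858 m³/day.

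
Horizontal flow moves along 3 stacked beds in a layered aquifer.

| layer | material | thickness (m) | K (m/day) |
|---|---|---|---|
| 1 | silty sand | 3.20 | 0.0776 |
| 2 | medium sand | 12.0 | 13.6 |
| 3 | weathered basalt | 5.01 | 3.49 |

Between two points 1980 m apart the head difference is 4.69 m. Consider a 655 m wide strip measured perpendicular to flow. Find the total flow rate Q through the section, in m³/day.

281

Flow is parallel to layering, so each bed carries its own Darcy discharge and the transmissivities add.
Σ(K_i·b_i) = 0.0776×3.20 + 13.6×12.0 + 3.49×5.01 = 180.9 m²/day.
Hydraulic gradient i = Δh / L = 4.69 / 1980 = 0.002369.
Q = Σ(K_i·b_i) · W · i = 180.9 × 655 × 0.002369 = 280.7 m³/day.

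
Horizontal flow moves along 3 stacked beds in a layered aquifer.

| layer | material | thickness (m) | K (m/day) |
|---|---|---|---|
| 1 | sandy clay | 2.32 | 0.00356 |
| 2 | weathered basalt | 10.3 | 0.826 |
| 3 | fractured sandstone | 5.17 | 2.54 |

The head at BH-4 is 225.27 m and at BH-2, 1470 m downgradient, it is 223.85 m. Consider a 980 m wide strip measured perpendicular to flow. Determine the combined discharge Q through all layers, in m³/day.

20.5

Flow is parallel to layering, so each bed carries its own Darcy discharge and the transmissivities add.
Σ(K_i·b_i) = 0.00356×2.32 + 0.826×10.3 + 2.54×5.17 = 21.65 m²/day.
Hydraulic gradient i = (225.27 − 223.85) / 1470 = 1.42 / 1470 = 0.0009660.
Q = Σ(K_i·b_i) · W · i = 21.65 × 980 × 0.0009660 = 20.49 m³/day.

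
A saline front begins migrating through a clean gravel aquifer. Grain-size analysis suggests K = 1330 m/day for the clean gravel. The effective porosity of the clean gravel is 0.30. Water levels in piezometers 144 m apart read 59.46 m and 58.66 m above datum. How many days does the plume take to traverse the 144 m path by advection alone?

5.85

Hydraulic gradient i = (59.46 − 58.66) / 144 = 0.8 / 144 = 0.005556.
Darcy flux q = K · i = 1330 × 0.005556 = 7.389 m/day.
Seepage velocity v = q / n_e = 7.389 / 0.30 = 24.63 m/day.
Travel time t = L / v = 144 / 24.63 = 5.847 days.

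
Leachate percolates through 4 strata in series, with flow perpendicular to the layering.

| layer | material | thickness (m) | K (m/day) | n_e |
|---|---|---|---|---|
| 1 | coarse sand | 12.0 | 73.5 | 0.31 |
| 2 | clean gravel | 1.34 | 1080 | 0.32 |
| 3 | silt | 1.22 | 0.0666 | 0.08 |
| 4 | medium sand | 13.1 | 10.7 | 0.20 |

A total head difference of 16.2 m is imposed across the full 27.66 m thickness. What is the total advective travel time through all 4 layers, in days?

8.35

With flow normal to the layers, continuity requires the same specific discharge q through every layer.
Σ(b_i/K_i) = 12.0/73.5 + 1.34/1080 + 1.22/0.0666 + 13.1/10.7 = 19.71 d.
q = Δh / Σ(b_i/K_i) = 16.2 / 19.71 = 0.8220 m/day.
In each layer the seepage velocity is v_i = q/n_i, so the layer transit time is t_i = b_i·n_i / q:
  layer 1 (coarse sand): t_1 = 12.0 × 0.31 / 0.8220 = 4.525 d
  layer 2 (clean gravel): t_2 = 1.34 × 0.32 / 0.8220 = 0.5216 d
  layer 3 (silt): t_3 = 1.22 × 0.08 / 0.8220 = 0.1187 d
  layer 4 (medium sand): t_4 = 13.1 × 0.20 / 0.8220 = 3.187 d
Total t = Σ t_i = 8.353 days.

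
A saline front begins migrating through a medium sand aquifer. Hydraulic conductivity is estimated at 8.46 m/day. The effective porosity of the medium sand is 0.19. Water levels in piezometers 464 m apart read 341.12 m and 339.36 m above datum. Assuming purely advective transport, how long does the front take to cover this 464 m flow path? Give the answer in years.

Hydraulic gradient i = (341.12 − 339.36) / 464 = 1.76 / 464 = 0.003793.
Darcy flux q = K · i = 8.460 × 0.003793 = 0.03209 m/day.
Seepage velocity v = q / n_e = 0.03209 / 0.19 = 0.1689 m/day.
Travel time t = L / v = 464 / 0.1689 = 2747 days = 7.522 years.

7.52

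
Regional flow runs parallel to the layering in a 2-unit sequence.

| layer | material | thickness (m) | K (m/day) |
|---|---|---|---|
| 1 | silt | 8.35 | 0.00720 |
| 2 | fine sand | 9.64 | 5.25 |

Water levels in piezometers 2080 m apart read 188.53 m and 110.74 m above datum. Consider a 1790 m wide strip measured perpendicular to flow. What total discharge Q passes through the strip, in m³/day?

3390

Flow is parallel to layering, so each bed carries its own Darcy discharge and the transmissivities add.
Σ(K_i·b_i) = 0.00720×8.35 + 5.25×9.64 = 50.67 m²/day.
Hydraulic gradient i = (188.53 − 110.74) / 2080 = 77.79 / 2080 = 0.03740.
Q = Σ(K_i·b_i) · W · i = 50.67 × 1790 × 0.03740 = 3392 m³/day.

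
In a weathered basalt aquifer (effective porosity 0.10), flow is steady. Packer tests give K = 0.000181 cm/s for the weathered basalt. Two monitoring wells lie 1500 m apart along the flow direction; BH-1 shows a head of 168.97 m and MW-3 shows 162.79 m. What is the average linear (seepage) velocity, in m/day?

Convert K: 0.000181 cm/s × 864 = 0.1564 m/day.
Hydraulic gradient i = (168.97 − 162.79) / 1500 = 6.18 / 1500 = 0.004120.
Darcy flux q = K · i = 0.1564 × 0.004120 = 0.0006443 m/day.
Seepage velocity v = q / n_e = 0.0006443 / 0.10 = 0.006443 m/day.

0.00644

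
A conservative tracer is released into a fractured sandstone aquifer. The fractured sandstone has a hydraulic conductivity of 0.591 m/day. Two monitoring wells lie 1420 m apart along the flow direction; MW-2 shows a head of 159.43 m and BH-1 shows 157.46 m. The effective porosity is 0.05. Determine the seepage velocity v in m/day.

0.0164

Hydraulic gradient i = (159.43 − 157.46) / 1420 = 1.97 / 1420 = 0.001387.
Darcy flux q = K · i = 0.5910 × 0.001387 = 0.0008199 m/day.
Seepage velocity v = q / n_e = 0.0008199 / 0.05 = 0.01640 m/day.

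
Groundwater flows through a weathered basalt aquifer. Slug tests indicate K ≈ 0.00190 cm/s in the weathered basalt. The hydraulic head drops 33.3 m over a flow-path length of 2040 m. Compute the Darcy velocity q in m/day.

Convert K: 0.00190 cm/s × 864 = 1.642 m/day.
Hydraulic gradient i = Δh / L = 33.3 / 2040 = 0.01632.
Specific discharge q = K · i = 1.642 × 0.01632 = 0.02680 m/day.

0.0268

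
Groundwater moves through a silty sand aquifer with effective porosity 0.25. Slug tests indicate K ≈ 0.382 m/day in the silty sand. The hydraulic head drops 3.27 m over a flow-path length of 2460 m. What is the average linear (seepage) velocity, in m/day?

Hydraulic gradient i = Δh / L = 3.27 / 2460 = 0.001329.
Darcy flux q = K · i = 0.3820 × 0.001329 = 0.0005078 m/day.
Seepage velocity v = q / n_e = 0.0005078 / 0.25 = 0.002031 m/day.

0.00203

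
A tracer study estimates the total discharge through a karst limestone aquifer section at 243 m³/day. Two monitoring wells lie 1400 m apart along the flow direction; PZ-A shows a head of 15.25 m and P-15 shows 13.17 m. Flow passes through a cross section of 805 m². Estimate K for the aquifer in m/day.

Hydraulic gradient i = (15.25 − 13.17) / 1400 = 2.08 / 1400 = 0.001486.
From Q = K·A·i, K = Q / (A·i) = 243 / (805.0 × 0.001486) = 203.2 m/day.

203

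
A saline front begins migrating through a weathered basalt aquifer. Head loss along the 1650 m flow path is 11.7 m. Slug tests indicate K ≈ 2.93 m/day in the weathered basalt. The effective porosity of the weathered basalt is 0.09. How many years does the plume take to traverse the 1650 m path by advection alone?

Hydraulic gradient i = Δh / L = 11.7 / 1650 = 0.007091.
Darcy flux q = K · i = 2.930 × 0.007091 = 0.02078 m/day.
Seepage velocity v = q / n_e = 0.02078 / 0.09 = 0.2308 m/day.
Travel time t = L / v = 1650 / 0.2308 = 7148 days = 19.57 years.

19.6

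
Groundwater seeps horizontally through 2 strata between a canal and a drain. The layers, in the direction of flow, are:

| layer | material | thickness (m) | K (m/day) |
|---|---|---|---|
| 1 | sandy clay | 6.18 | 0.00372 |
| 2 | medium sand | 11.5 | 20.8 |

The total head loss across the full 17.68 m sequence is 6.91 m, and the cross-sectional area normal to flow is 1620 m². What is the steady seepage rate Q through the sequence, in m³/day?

Flow is perpendicular to layering, so the layers act in series and the equivalent K is the thickness-weighted harmonic mean.
Total thickness L = 6.18 + 11.5 = 17.68 m.
Σ(b_i/K_i) = 6.18/0.00372 + 11.5/20.8 = 1662 d.
K_eq = L / Σ(b_i/K_i) = 17.68 / 1662 = 0.01064 m/day.
Q = K_eq · A · (Δh/L) = 0.01064 × 1620 × (6.91/17.68) = 6.736 m³/day.

6.74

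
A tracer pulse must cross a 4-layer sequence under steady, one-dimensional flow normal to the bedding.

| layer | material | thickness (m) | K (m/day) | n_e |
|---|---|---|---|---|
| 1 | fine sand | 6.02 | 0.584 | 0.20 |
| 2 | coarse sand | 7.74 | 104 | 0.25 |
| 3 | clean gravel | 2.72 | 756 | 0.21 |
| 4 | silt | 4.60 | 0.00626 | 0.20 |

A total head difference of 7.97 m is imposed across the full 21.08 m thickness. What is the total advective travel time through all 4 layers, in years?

With flow normal to the layers, continuity requires the same specific discharge q through every layer.
Σ(b_i/K_i) = 6.02/0.584 + 7.74/104 + 2.72/756 + 4.60/0.00626 = 745.2 d.
q = Δh / Σ(b_i/K_i) = 7.97 / 745.2 = 0.01069 m/day.
In each layer the seepage velocity is v_i = q/n_i, so the layer transit time is t_i = b_i·n_i / q:
  layer 1 (fine sand): t_1 = 6.02 × 0.20 / 0.01069 = 112.6 d
  layer 2 (coarse sand): t_2 = 7.74 × 0.25 / 0.01069 = 180.9 d
  layer 3 (clean gravel): t_3 = 2.72 × 0.21 / 0.01069 = 53.41 d
  layer 4 (silt): t_4 = 4.60 × 0.20 / 0.01069 = 86.02 d
Total t = Σ t_i = 432.9 days = 1.185 years.

1.19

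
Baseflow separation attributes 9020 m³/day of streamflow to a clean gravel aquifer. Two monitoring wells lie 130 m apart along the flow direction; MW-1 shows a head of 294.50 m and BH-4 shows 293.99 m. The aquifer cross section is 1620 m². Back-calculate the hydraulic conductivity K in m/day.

1420

Hydraulic gradient i = (294.50 − 293.99) / 130 = 0.51 / 130 = 0.003923.
From Q = K·A·i, K = Q / (A·i) = 9020 / (1620 × 0.003923) = 1419 m/day.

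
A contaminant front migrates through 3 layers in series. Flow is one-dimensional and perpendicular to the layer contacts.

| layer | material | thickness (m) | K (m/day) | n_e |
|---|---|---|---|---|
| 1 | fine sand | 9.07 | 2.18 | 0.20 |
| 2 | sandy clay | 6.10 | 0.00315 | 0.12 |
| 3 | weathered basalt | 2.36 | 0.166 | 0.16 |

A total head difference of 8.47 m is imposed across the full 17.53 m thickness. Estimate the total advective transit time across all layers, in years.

1.85

With flow normal to the layers, continuity requires the same specific discharge q through every layer.
Σ(b_i/K_i) = 9.07/2.18 + 6.10/0.00315 + 2.36/0.166 = 1955 d.
q = Δh / Σ(b_i/K_i) = 8.47 / 1955 = 0.004333 m/day.
In each layer the seepage velocity is v_i = q/n_i, so the layer transit time is t_i = b_i·n_i / q:
  layer 1 (fine sand): t_1 = 9.07 × 0.20 / 0.004333 = 418.7 d
  layer 2 (sandy clay): t_2 = 6.10 × 0.12 / 0.004333 = 168.9 d
  layer 3 (weathered basalt): t_3 = 2.36 × 0.16 / 0.004333 = 87.15 d
Total t = Σ t_i = 674.8 days = 1.847 years.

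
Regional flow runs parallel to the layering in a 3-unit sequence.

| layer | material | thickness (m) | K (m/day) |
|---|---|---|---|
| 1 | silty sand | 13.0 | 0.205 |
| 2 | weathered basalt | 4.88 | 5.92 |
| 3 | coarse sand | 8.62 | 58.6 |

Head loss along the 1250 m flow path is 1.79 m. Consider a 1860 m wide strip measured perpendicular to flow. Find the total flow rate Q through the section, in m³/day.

Flow is parallel to layering, so each bed carries its own Darcy discharge and the transmissivities add.
Σ(K_i·b_i) = 0.205×13.0 + 5.92×4.88 + 58.6×8.62 = 536.7 m²/day.
Hydraulic gradient i = Δh / L = 1.79 / 1250 = 0.001432.
Q = Σ(K_i·b_i) · W · i = 536.7 × 1860 × 0.001432 = 1429 m³/day.

1430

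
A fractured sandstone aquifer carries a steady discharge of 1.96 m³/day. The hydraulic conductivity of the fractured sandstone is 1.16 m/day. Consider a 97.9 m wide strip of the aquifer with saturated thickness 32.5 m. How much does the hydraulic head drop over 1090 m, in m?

0.579

Cross-sectional area A = 97.9 × 32.5 = 3182 m².
From Q = K·A·i, i = Q / (K·A) = 1.96 / (1.160 × 3182) = 0.0005310.
Head loss Δh = i · L = 0.0005310 × 1090 = 0.5788 m.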